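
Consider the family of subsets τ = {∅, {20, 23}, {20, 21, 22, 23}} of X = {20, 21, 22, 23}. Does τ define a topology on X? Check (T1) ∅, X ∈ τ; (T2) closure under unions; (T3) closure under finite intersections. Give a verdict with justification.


τ IS a topology on X.

Axiom (T1): ∅ ∈ τ? Yes; X ∈ τ? Yes.
Axiom (T2/T3): check pairwise unions and intersections of members of τ.
All pairwise intersections and unions checked — each lies in τ. Therefore τ satisfies (T1), (T2), (T3): it IS a topology on X.


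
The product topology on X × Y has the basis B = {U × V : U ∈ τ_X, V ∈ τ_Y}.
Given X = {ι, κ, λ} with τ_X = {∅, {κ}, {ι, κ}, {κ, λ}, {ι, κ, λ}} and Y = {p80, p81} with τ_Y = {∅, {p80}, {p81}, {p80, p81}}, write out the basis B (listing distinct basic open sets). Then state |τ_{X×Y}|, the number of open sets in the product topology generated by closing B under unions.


Basis B = {∅ × ∅, {κ} × {p80}, {κ} × {p81}, {ι, κ} × {p80}, {ι, κ} × {p81}, {κ} × {p80, p81}, {κ, λ} × {p80}, {κ, λ} × {p81}, {ι, κ, λ} × {p80}, {ι, κ, λ} × {p81}, {ι, κ} × {p80, p81}, {κ, λ} × {p80, p81}, {ι, κ, λ} × {p80, p81}}; |τ_{X×Y}| = 25.

Enumerate products U × V with U ∈ τ_X, V ∈ τ_Y (deduplicated):
  ∅ × ∅ = {} (∅)
  {κ} × {p80} = {(κ,p80)}
  {κ} × {p81} = {(κ,p81)}
  {ι, κ} × {p80} = {(ι,p80), (κ,p80)}
  {ι, κ} × {p81} = {(ι,p81), (κ,p81)}
  {κ} × {p80, p81} = {(κ,p80), (κ,p81)}
  {κ, λ} × {p80} = {(κ,p80), (λ,p80)}
  {κ, λ} × {p81} = {(κ,p81), (λ,p81)}
  {ι, κ, λ} × {p80} = {(ι,p80), (κ,p80), (λ,p80)}
  {ι, κ, λ} × {p81} = {(ι,p81), (κ,p81), (λ,p81)}
  {ι, κ} × {p80, p81} = {(ι,p80), (ι,p81), (κ,p80), (κ,p81)}
  {κ, λ} × {p80, p81} = {(κ,p80), (κ,p81), (λ,p80), (λ,p81)}
  {ι, κ, λ} × {p80, p81} = {(ι,p80), (ι,p81), (κ,p80), (κ,p81), (λ,p80), (λ,p81)}
These 13 distinct sets form the basis B.
Close under arbitrary unions to get τ_{X×Y}; counting gives |τ_{X×Y}| = 25.


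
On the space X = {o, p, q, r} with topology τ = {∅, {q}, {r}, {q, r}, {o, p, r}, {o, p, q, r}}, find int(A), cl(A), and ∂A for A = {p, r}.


int(A) = {r}, cl(A) = {o, p, r}, ∂A = {o, p}.

Closed sets in (X, τ) are complements of opens:
  closed(X, τ) = {∅, {q}, {o, p}, {o, p, q}, {o, p, r}, {o, p, q, r}}.
int(A) = ⋃ {U ∈ τ : U ⊆ A}. Opens contained in A: ∅, {r}.
Taking the union of these: int(A) = {r}.
cl(A) = ⋂ {C closed : A ⊆ C}. Closed sets containing A: {o, p, r}, {o, p, q, r}.
Intersecting these: cl(A) = {o, p, r}.
∂A = cl(A) ∖ int(A) = {o, p, r} ∖ {r} = {o, p}.


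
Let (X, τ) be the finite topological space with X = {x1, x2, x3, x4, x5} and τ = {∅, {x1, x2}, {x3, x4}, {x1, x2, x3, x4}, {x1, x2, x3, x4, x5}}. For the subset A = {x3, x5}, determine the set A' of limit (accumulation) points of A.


A' = {x4, x5}

For each x ∈ X, list the open sets U ∈ τ with x ∈ U, then check whether U ∩ (A ∖ {x}) ≠ ∅ for every such U.
  x = x1: open {x1, x2} ∋ x has {x1, x2} ∩ (A ∖ {x1}) = ∅, so x is NOT a limit point.
  x = x2: open {x1, x2} ∋ x has {x1, x2} ∩ (A ∖ {x2}) = ∅, so x is NOT a limit point.
  x = x3: open {x3, x4} ∋ x has {x3, x4} ∩ (A ∖ {x3}) = ∅, so x is NOT a limit point.
  x = x4: opens ∋ x are {x3, x4}, {x1, x2, x3, x4}, {x1, x2, x3, x4, x5}; each meets A ∖ {x4}, so x IS a limit point.
  x = x5: opens ∋ x are {x1, x2, x3, x4, x5}; each meets A ∖ {x5}, so x IS a limit point.
Collecting: A' = {x4, x5}.


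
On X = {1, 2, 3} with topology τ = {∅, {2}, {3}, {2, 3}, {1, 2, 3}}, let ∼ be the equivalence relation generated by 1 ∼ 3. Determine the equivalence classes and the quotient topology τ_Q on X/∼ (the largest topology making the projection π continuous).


X/∼ = {[1=3], [2]}; |τ_Q| = 3.

Equivalence classes: [1=3], [2].
Quotient map π: X → X/∼ sends 1 ↦ [1=3], 2 ↦ [2], 3 ↦ [1=3].
For each subset V ⊆ X/∼, compute π^{-1}(V) ⊆ X and check whether π^{-1}(V) ∈ τ. V is open in τ_Q iff π^{-1}(V) ∈ τ.
  V = {}: π^{-1}(V) = ∅ ∈ τ ✓.
  V = {[1=3]}: π^{-1}(V) = {1, 3} ∉ τ ✗.
  V = {[2]}: π^{-1}(V) = {2} ∈ τ ✓.
  V = {[1=3], [2]}: π^{-1}(V) = {1, 2, 3} ∈ τ ✓.
Open sets in the quotient: τ_Q = {{}, {[2]}, {[1=3], [2]}} (3 elements).


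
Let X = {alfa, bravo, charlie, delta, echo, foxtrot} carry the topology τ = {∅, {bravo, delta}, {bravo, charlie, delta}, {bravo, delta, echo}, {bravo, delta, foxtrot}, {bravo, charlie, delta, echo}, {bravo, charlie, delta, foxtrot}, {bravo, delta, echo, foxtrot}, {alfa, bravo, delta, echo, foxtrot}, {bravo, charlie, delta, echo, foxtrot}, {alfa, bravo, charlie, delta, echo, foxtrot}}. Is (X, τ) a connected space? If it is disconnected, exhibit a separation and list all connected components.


(X, τ) is connected.

Find clopen sets (U ∈ τ with X ∖ U ∈ τ):
  U = ∅, X ∖ U = {alfa, bravo, charlie, delta, echo, foxtrot} — both open, so U is clopen.
  U = {alfa, bravo, charlie, delta, echo, foxtrot}, X ∖ U = ∅ — both open, so U is clopen.
Only trivial clopens (∅ and X) exist, so (X, τ) is connected.
Compute connected components by grouping points that agree on all clopens:
  component: {alfa, bravo, charlie, delta, echo, foxtrot}


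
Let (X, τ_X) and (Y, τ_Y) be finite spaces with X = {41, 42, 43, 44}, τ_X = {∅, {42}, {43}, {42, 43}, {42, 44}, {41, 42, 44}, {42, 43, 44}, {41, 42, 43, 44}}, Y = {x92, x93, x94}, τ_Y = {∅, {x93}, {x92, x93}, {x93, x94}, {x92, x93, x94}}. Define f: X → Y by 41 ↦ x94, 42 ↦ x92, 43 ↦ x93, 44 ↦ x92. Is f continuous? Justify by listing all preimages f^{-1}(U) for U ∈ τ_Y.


f is NOT continuous.

Compute f^{-1}(U) for each U ∈ τ_Y:
  U = ∅: f^{-1}(U) = ∅ ∈ τ_X ✓.
  U = {x93}: f^{-1}(U) = {43} ∈ τ_X ✓.
  U = {x92, x93}: f^{-1}(U) = {42, 43, 44} ∈ τ_X ✓.
  U = {x93, x94}: f^{-1}(U) = {41, 43} ∉ τ_X ✗.
  U = {x92, x93, x94}: f^{-1}(U) = {41, 42, 43, 44} ∈ τ_X ✓.
Found U = {x93, x94} with f^{-1}(U) = {41, 43} not in τ_X. Therefore f is NOT continuous.


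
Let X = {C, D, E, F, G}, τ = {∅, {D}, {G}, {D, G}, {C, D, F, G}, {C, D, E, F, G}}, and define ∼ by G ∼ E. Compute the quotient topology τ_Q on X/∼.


X/∼ = {[C], [D], [E=G], [F]}; |τ_Q| = 3.

Equivalence classes: [C], [D], [E=G], [F].
Quotient map π: X → X/∼ sends C ↦ [C], D ↦ [D], E ↦ [E=G], F ↦ [F], G ↦ [E=G].
For each subset V ⊆ X/∼, compute π^{-1}(V) ⊆ X and check whether π^{-1}(V) ∈ τ. V is open in τ_Q iff π^{-1}(V) ∈ τ.
  V = {}: π^{-1}(V) = ∅ ∈ τ ✓.
  V = {[C]}: π^{-1}(V) = {C} ∉ τ ✗.
  V = {[D]}: π^{-1}(V) = {D} ∈ τ ✓.
  V = {[C], [D]}: π^{-1}(V) = {C, D} ∉ τ ✗.
  V = {[E=G]}: π^{-1}(V) = {E, G} ∉ τ ✗.
  V = {[C], [E=G]}: π^{-1}(V) = {C, E, G} ∉ τ ✗.
  V = {[D], [E=G]}: π^{-1}(V) = {D, E, G} ∉ τ ✗.
  V = {[C], [D], [E=G]}: π^{-1}(V) = {C, D, E, G} ∉ τ ✗.
  V = {[F]}: π^{-1}(V) = {F} ∉ τ ✗.
  V = {[C], [F]}: π^{-1}(V) = {C, F} ∉ τ ✗.
  V = {[D], [F]}: π^{-1}(V) = {D, F} ∉ τ ✗.
  V = {[C], [D], [F]}: π^{-1}(V) = {C, D, F} ∉ τ ✗.
  V = {[E=G], [F]}: π^{-1}(V) = {E, F, G} ∉ τ ✗.
  V = {[C], [E=G], [F]}: π^{-1}(V) = {C, E, F, G} ∉ τ ✗.
  V = {[D], [E=G], [F]}: π^{-1}(V) = {D, E, F, G} ∉ τ ✗.
  V = {[C], [D], [E=G], [F]}: π^{-1}(V) = {C, D, E, F, G} ∈ τ ✓.
Open sets in the quotient: τ_Q = {{}, {[D]}, {[C], [D], [E=G], [F]}} (3 elements).


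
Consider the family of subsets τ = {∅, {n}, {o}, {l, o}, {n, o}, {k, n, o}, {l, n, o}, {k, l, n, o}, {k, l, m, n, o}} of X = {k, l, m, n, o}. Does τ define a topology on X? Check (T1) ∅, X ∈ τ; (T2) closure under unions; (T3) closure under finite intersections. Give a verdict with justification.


τ IS a topology on X.

Axiom (T1): ∅ ∈ τ? Yes; X ∈ τ? Yes.
Axiom (T2/T3): check pairwise unions and intersections of members of τ.
All pairwise intersections and unions checked — each lies in τ. Therefore τ satisfies (T1), (T2), (T3): it IS a topology on X.


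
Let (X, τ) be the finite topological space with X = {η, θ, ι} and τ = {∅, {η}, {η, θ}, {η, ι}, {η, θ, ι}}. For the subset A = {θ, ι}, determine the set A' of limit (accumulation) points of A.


A' = ∅

For each x ∈ X, list the open sets U ∈ τ with x ∈ U, then check whether U ∩ (A ∖ {x}) ≠ ∅ for every such U.
  x = η: open {η} ∋ x has {η} ∩ (A ∖ {η}) = ∅, so x is NOT a limit point.
  x = θ: open {η, θ} ∋ x has {η, θ} ∩ (A ∖ {θ}) = ∅, so x is NOT a limit point.
  x = ι: open {η, ι} ∋ x has {η, ι} ∩ (A ∖ {ι}) = ∅, so x is NOT a limit point.
Collecting: A' = ∅.


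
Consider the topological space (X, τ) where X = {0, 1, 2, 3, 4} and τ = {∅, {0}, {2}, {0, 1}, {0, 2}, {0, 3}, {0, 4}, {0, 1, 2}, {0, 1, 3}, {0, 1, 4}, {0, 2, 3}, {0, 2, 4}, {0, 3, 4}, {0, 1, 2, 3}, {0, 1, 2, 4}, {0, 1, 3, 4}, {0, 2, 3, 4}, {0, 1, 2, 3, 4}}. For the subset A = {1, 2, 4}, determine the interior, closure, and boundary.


int(A) = {2}, cl(A) = {1, 2, 4}, ∂A = {1, 4}.

Closed sets in (X, τ) are complements of opens:
  closed(X, τ) = {∅, {1}, {2}, {3}, {4}, {1, 2}, {1, 3}, {1, 4}, {2, 3}, {2, 4}, {3, 4}, {1, 2, 3}, {1, 2, 4}, {1, 3, 4}, {2, 3, 4}, {0, 1, 3, 4}, {1, 2, 3, 4}, {0, 1, 2, 3, 4}}.
int(A) = ⋃ {U ∈ τ : U ⊆ A}. Opens contained in A: ∅, {2}.
Taking the union of these: int(A) = {2}.
cl(A) = ⋂ {C closed : A ⊆ C}. Closed sets containing A: {1, 2, 4}, {1, 2, 3, 4}, {0, 1, 2, 3, 4}.
Intersecting these: cl(A) = {1, 2, 4}.
∂A = cl(A) ∖ int(A) = {1, 2, 4} ∖ {2} = {1, 4}.


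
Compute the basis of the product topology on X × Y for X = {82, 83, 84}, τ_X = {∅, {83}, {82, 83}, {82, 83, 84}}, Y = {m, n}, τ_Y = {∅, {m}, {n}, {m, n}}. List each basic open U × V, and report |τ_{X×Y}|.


Basis B = {∅ × ∅, {83} × {m}, {83} × {n}, {82, 83} × {m}, {82, 83} × {n}, {83} × {m, n}, {82, 83, 84} × {m}, {82, 83, 84} × {n}, {82, 83} × {m, n}, {82, 83, 84} × {m, n}}; |τ_{X×Y}| = 16.

Enumerate products U × V with U ∈ τ_X, V ∈ τ_Y (deduplicated):
  ∅ × ∅ = {} (∅)
  {83} × {m} = {(83,m)}
  {83} × {n} = {(83,n)}
  {82, 83} × {m} = {(82,m), (83,m)}
  {82, 83} × {n} = {(82,n), (83,n)}
  {83} × {m, n} = {(83,m), (83,n)}
  {82, 83, 84} × {m} = {(82,m), (83,m), (84,m)}
  {82, 83, 84} × {n} = {(82,n), (83,n), (84,n)}
  {82, 83} × {m, n} = {(82,m), (82,n), (83,m), (83,n)}
  {82, 83, 84} × {m, n} = {(82,m), (82,n), (83,m), (83,n), (84,m), (84,n)}
These 10 distinct sets form the basis B.
Close under arbitrary unions to get τ_{X×Y}; counting gives |τ_{X×Y}| = 16.


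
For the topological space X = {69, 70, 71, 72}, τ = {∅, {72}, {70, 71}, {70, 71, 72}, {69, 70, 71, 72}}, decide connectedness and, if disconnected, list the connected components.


(X, τ) is connected.

Find clopen sets (U ∈ τ with X ∖ U ∈ τ):
  U = ∅, X ∖ U = {69, 70, 71, 72} — both open, so U is clopen.
  U = {69, 70, 71, 72}, X ∖ U = ∅ — both open, so U is clopen.
Only trivial clopens (∅ and X) exist, so (X, τ) is connected.
Compute connected components by grouping points that agree on all clopens:
  component: {69, 70, 71, 72}


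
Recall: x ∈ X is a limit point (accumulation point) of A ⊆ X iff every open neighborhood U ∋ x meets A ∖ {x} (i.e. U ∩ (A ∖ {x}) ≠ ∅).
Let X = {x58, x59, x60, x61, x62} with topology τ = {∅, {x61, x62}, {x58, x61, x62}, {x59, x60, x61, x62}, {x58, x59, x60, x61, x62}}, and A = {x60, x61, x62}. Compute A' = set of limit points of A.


A' = {x58, x59, x60, x61, x62}

For each x ∈ X, list the open sets U ∈ τ with x ∈ U, then check whether U ∩ (A ∖ {x}) ≠ ∅ for every such U.
  x = x58: opens ∋ x are {x58, x61, x62}, {x58, x59, x60, x61, x62}; each meets A ∖ {x58}, so x IS a limit point.
  x = x59: opens ∋ x are {x59, x60, x61, x62}, {x58, x59, x60, x61, x62}; each meets A ∖ {x59}, so x IS a limit point.
  x = x60: opens ∋ x are {x59, x60, x61, x62}, {x58, x59, x60, x61, x62}; each meets A ∖ {x60}, so x IS a limit point.
  x = x61: opens ∋ x are {x61, x62}, {x58, x61, x62}, {x59, x60, x61, x62}, {x58, x59, x60, x61, x62}; each meets A ∖ {x61}, so x IS a limit point.
  x = x62: opens ∋ x are {x61, x62}, {x58, x61, x62}, {x59, x60, x61, x62}, {x58, x59, x60, x61, x62}; each meets A ∖ {x62}, so x IS a limit point.
Collecting: A' = {x58, x59, x60, x61, x62}.


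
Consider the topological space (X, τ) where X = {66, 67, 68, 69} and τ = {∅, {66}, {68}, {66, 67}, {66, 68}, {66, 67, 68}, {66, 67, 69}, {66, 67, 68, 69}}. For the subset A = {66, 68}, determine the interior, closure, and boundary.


int(A) = {66, 68}, cl(A) = {66, 67, 68, 69}, ∂A = {67, 69}.

Closed sets in (X, τ) are complements of opens:
  closed(X, τ) = {∅, {68}, {69}, {67, 69}, {68, 69}, {66, 67, 69}, {67, 68, 69}, {66, 67, 68, 69}}.
int(A) = ⋃ {U ∈ τ : U ⊆ A}. Opens contained in A: ∅, {66}, {68}, {66, 68}.
Taking the union of these: int(A) = {66, 68}.
cl(A) = ⋂ {C closed : A ⊆ C}. Closed sets containing A: {66, 67, 68, 69}.
Intersecting these: cl(A) = {66, 67, 68, 69}.
∂A = cl(A) ∖ int(A) = {66, 67, 68, 69} ∖ {66, 68} = {67, 69}.


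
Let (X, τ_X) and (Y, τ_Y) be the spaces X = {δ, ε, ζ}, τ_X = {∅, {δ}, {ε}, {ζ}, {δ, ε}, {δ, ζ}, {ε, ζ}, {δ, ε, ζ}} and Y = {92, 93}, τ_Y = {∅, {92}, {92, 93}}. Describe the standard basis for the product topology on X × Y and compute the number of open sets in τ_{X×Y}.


Basis B = {∅ × ∅, {δ} × {92}, {ε} × {92}, {ζ} × {92}, {δ} × {92, 93}, {δ, ε} × {92}, {δ, ζ} × {92}, {ε} × {92, 93}, {ε, ζ} × {92}, {ζ} × {92, 93}, {δ, ε, ζ} × {92}, {δ, ε} × {92, 93}, {δ, ζ} × {92, 93}, {ε, ζ} × {92, 93}, {δ, ε, ζ} × {92, 93}}; |τ_{X×Y}| = 27.

Enumerate products U × V with U ∈ τ_X, V ∈ τ_Y (deduplicated):
  ∅ × ∅ = {} (∅)
  {δ} × {92} = {(δ,92)}
  {ε} × {92} = {(ε,92)}
  {ζ} × {92} = {(ζ,92)}
  {δ} × {92, 93} = {(δ,92), (δ,93)}
  {δ, ε} × {92} = {(δ,92), (ε,92)}
  {δ, ζ} × {92} = {(δ,92), (ζ,92)}
  {ε} × {92, 93} = {(ε,92), (ε,93)}
  {ε, ζ} × {92} = {(ε,92), (ζ,92)}
  {ζ} × {92, 93} = {(ζ,92), (ζ,93)}
  {δ, ε, ζ} × {92} = {(δ,92), (ε,92), (ζ,92)}
  {δ, ε} × {92, 93} = {(δ,92), (δ,93), (ε,92), (ε,93)}
  {δ, ζ} × {92, 93} = {(δ,92), (δ,93), (ζ,92), (ζ,93)}
  {ε, ζ} × {92, 93} = {(ε,92), (ε,93), (ζ,92), (ζ,93)}
  {δ, ε, ζ} × {92, 93} = {(δ,92), (δ,93), (ε,92), (ε,93), (ζ,92), (ζ,93)}
These 15 distinct sets form the basis B.
Close under arbitrary unions to get τ_{X×Y}; counting gives |τ_{X×Y}| = 27.


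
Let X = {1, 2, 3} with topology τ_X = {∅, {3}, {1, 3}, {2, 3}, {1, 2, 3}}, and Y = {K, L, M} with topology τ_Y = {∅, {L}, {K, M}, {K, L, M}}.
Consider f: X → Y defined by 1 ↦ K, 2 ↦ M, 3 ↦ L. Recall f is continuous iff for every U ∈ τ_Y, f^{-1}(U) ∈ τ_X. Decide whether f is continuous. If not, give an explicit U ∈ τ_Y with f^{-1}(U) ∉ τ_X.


f is NOT continuous.

Compute f^{-1}(U) for each U ∈ τ_Y:
  U = ∅: f^{-1}(U) = ∅ ∈ τ_X ✓.
  U = {L}: f^{-1}(U) = {3} ∈ τ_X ✓.
  U = {K, M}: f^{-1}(U) = {1, 2} ∉ τ_X ✗.
  U = {K, L, M}: f^{-1}(U) = {1, 2, 3} ∈ τ_X ✓.
Found U = {K, M} with f^{-1}(U) = {1, 2} not in τ_X. Therefore f is NOT continuous.


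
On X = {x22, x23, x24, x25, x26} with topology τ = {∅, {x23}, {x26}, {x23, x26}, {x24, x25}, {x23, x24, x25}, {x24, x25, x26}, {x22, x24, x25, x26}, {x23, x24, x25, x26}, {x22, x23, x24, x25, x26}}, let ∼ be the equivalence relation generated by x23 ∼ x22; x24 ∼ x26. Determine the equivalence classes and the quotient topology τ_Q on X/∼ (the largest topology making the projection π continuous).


X/∼ = {[x22=x23], [x24=x26], [x25]}; |τ_Q| = 3.

Equivalence classes: [x22=x23], [x24=x26], [x25].
Quotient map π: X → X/∼ sends x22 ↦ [x22=x23], x23 ↦ [x22=x23], x24 ↦ [x24=x26], x25 ↦ [x25], x26 ↦ [x24=x26].
For each subset V ⊆ X/∼, compute π^{-1}(V) ⊆ X and check whether π^{-1}(V) ∈ τ. V is open in τ_Q iff π^{-1}(V) ∈ τ.
  V = {}: π^{-1}(V) = ∅ ∈ τ ✓.
  V = {[x22=x23]}: π^{-1}(V) = {x22, x23} ∉ τ ✗.
  V = {[x24=x26]}: π^{-1}(V) = {x24, x26} ∉ τ ✗.
  V = {[x22=x23], [x24=x26]}: π^{-1}(V) = {x22, x23, x24, x26} ∉ τ ✗.
  V = {[x25]}: π^{-1}(V) = {x25} ∉ τ ✗.
  V = {[x22=x23], [x25]}: π^{-1}(V) = {x22, x23, x25} ∉ τ ✗.
  V = {[x24=x26], [x25]}: π^{-1}(V) = {x24, x25, x26} ∈ τ ✓.
  V = {[x22=x23], [x24=x26], [x25]}: π^{-1}(V) = {x22, x23, x24, x25, x26} ∈ τ ✓.
Open sets in the quotient: τ_Q = {{}, {[x24=x26], [x25]}, {[x22=x23], [x24=x26], [x25]}} (3 elements).


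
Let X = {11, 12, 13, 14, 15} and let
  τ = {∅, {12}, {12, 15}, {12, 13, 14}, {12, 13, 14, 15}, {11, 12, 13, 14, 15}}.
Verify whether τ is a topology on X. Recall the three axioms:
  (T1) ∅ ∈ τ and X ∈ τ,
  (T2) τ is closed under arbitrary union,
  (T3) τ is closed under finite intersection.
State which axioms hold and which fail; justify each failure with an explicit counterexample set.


τ IS a topology on X.

Axiom (T1): ∅ ∈ τ? Yes; X ∈ τ? Yes.
Axiom (T2/T3): check pairwise unions and intersections of members of τ.
All pairwise intersections and unions checked — each lies in τ. Therefore τ satisfies (T1), (T2), (T3): it IS a topology on X.


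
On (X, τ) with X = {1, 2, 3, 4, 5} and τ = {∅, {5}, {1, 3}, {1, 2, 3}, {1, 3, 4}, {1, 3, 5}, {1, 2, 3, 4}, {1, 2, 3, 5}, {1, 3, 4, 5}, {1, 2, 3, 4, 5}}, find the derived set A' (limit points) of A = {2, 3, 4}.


A' = {1, 2, 4}

For each x ∈ X, list the open sets U ∈ τ with x ∈ U, then check whether U ∩ (A ∖ {x}) ≠ ∅ for every such U.
  x = 1: opens ∋ x are {1, 3}, {1, 2, 3}, {1, 3, 4}, {1, 3, 5}, {1, 2, 3, 4}, {1, 2, 3, 5}, {1, 3, 4, 5}, {1, 2, 3, 4, 5}; each meets A ∖ {1}, so x IS a limit point.
  x = 2: opens ∋ x are {1, 2, 3}, {1, 2, 3, 4}, {1, 2, 3, 5}, {1, 2, 3, 4, 5}; each meets A ∖ {2}, so x IS a limit point.
  x = 3: open {1, 3} ∋ x has {1, 3} ∩ (A ∖ {3}) = ∅, so x is NOT a limit point.
  x = 4: opens ∋ x are {1, 3, 4}, {1, 2, 3, 4}, {1, 3, 4, 5}, {1, 2, 3, 4, 5}; each meets A ∖ {4}, so x IS a limit point.
  x = 5: open {5} ∋ x has {5} ∩ (A ∖ {5}) = ∅, so x is NOT a limit point.
Collecting: A' = {1, 2, 4}.


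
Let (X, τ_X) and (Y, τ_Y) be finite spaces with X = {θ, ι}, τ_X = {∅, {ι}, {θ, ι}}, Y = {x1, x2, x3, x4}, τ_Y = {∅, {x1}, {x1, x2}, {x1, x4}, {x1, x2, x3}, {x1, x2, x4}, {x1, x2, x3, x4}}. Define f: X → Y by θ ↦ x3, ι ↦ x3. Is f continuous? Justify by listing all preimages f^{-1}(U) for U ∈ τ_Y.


f IS continuous.

Compute f^{-1}(U) for each U ∈ τ_Y:
  U = ∅: f^{-1}(U) = ∅ ∈ τ_X ✓.
  U = {x1}: f^{-1}(U) = ∅ ∈ τ_X ✓.
  U = {x1, x2}: f^{-1}(U) = ∅ ∈ τ_X ✓.
  U = {x1, x4}: f^{-1}(U) = ∅ ∈ τ_X ✓.
  U = {x1, x2, x3}: f^{-1}(U) = {θ, ι} ∈ τ_X ✓.
  U = {x1, x2, x4}: f^{-1}(U) = ∅ ∈ τ_X ✓.
  U = {x1, x2, x3, x4}: f^{-1}(U) = {θ, ι} ∈ τ_X ✓.
Every preimage lies in τ_X, so f IS continuous.


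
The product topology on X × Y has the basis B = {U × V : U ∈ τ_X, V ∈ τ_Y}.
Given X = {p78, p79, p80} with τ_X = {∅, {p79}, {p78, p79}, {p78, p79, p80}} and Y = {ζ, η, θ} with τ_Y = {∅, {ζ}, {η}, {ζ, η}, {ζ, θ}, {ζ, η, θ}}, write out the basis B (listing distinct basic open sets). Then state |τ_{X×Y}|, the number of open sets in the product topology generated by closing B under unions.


Basis B = {∅ × ∅, {p79} × {ζ}, {p79} × {η}, {p78, p79} × {ζ}, {p78, p79} × {η}, {p79} × {ζ, η}, {p79} × {ζ, θ}, {p78, p79, p80} × {ζ}, {p78, p79, p80} × {η}, {p79} × {ζ, η, θ}, {p78, p79} × {ζ, η}, {p78, p79} × {ζ, θ}, {p78, p79} × {ζ, η, θ}, {p78, p79, p80} × {ζ, η}, {p78, p79, p80} × {ζ, θ}, {p78, p79, p80} × {ζ, η, θ}}; |τ_{X×Y}| = 40.

Enumerate products U × V with U ∈ τ_X, V ∈ τ_Y (deduplicated):
  ∅ × ∅ = {} (∅)
  {p79} × {ζ} = {(p79,ζ)}
  {p79} × {η} = {(p79,η)}
  {p78, p79} × {ζ} = {(p78,ζ), (p79,ζ)}
  {p78, p79} × {η} = {(p78,η), (p79,η)}
  {p79} × {ζ, η} = {(p79,ζ), (p79,η)}
  {p79} × {ζ, θ} = {(p79,ζ), (p79,θ)}
  {p78, p79, p80} × {ζ} = {(p78,ζ), (p79,ζ), (p80,ζ)}
  {p78, p79, p80} × {η} = {(p78,η), (p79,η), (p80,η)}
  {p79} × {ζ, η, θ} = {(p79,ζ), (p79,η), (p79,θ)}
  {p78, p79} × {ζ, η} = {(p78,ζ), (p78,η), (p79,ζ), (p79,η)}
  {p78, p79} × {ζ, θ} = {(p78,ζ), (p78,θ), (p79,ζ), (p79,θ)}
  {p78, p79} × {ζ, η, θ} = {(p78,ζ), (p78,η), (p78,θ), (p79,ζ), (p79,η), (p79,θ)}
  {p78, p79, p80} × {ζ, η} = {(p78,ζ), (p78,η), (p79,ζ), (p79,η), (p80,ζ), (p80,η)}
  {p78, p79, p80} × {ζ, θ} = {(p78,ζ), (p78,θ), (p79,ζ), (p79,θ), (p80,ζ), (p80,θ)}
  {p78, p79, p80} × {ζ, η, θ} = {(p78,ζ), (p78,η), (p78,θ), (p79,ζ), (p79,η), (p79,θ), (p80,ζ), (p80,η), (p80,θ)}
These 16 distinct sets form the basis B.
Close under arbitrary unions to get τ_{X×Y}; counting gives |τ_{X×Y}| = 40.


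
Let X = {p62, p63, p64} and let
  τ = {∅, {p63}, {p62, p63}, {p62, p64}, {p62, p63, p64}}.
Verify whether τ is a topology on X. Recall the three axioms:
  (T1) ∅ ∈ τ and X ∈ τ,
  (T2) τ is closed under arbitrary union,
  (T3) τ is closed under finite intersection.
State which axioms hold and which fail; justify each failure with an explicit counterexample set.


τ is NOT a topology on X.

Axiom (T1): ∅ ∈ τ? Yes; X ∈ τ? Yes.
Axiom (T2/T3): check pairwise unions and intersections of members of τ.
Counterexample for (T3): {p62, p63} ∩ {p62, p64} = {p62} ∉ τ. Therefore τ is NOT a topology.


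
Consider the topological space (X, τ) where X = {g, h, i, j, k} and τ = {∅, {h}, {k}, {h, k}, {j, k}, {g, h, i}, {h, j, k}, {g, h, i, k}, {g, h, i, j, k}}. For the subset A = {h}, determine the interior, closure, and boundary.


int(A) = {h}, cl(A) = {g, h, i}, ∂A = {g, i}.

Closed sets in (X, τ) are complements of opens:
  closed(X, τ) = {∅, {j}, {g, i}, {j, k}, {g, h, i}, {g, i, j}, {g, h, i, j}, {g, i, j, k}, {g, h, i, j, k}}.
int(A) = ⋃ {U ∈ τ : U ⊆ A}. Opens contained in A: ∅, {h}.
Taking the union of these: int(A) = {h}.
cl(A) = ⋂ {C closed : A ⊆ C}. Closed sets containing A: {g, h, i}, {g, h, i, j}, {g, h, i, j, k}.
Intersecting these: cl(A) = {g, h, i}.
∂A = cl(A) ∖ int(A) = {g, h, i} ∖ {h} = {g, i}.


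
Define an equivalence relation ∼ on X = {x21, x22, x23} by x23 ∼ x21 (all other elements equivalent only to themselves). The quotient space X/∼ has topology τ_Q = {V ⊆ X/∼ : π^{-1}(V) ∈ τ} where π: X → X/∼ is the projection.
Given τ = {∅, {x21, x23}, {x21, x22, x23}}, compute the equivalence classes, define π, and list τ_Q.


X/∼ = {[x21=x23], [x22]}; |τ_Q| = 3.

Equivalence classes: [x21=x23], [x22].
Quotient map π: X → X/∼ sends x21 ↦ [x21=x23], x22 ↦ [x22], x23 ↦ [x21=x23].
For each subset V ⊆ X/∼, compute π^{-1}(V) ⊆ X and check whether π^{-1}(V) ∈ τ. V is open in τ_Q iff π^{-1}(V) ∈ τ.
  V = {}: π^{-1}(V) = ∅ ∈ τ ✓.
  V = {[x21=x23]}: π^{-1}(V) = {x21, x23} ∈ τ ✓.
  V = {[x22]}: π^{-1}(V) = {x22} ∉ τ ✗.
  V = {[x21=x23], [x22]}: π^{-1}(V) = {x21, x22, x23} ∈ τ ✓.
Open sets in the quotient: τ_Q = {{}, {[x21=x23]}, {[x21=x23], [x22]}} (3 elements).


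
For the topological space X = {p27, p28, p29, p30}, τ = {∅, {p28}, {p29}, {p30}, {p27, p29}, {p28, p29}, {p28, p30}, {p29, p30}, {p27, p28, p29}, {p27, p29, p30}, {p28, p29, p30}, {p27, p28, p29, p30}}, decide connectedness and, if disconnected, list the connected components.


(X, τ) is disconnected; components = [{p28}, {p30}, {p27, p29}].

Find clopen sets (U ∈ τ with X ∖ U ∈ τ):
  U = ∅, X ∖ U = {p27, p28, p29, p30} — both open, so U is clopen.
  U = {p28}, X ∖ U = {p27, p29, p30} — both open, so U is clopen.
  U = {p30}, X ∖ U = {p27, p28, p29} — both open, so U is clopen.
  U = {p27, p29}, X ∖ U = {p28, p30} — both open, so U is clopen.
  U = {p28, p30}, X ∖ U = {p27, p29} — both open, so U is clopen.
  U = {p27, p28, p29}, X ∖ U = {p30} — both open, so U is clopen.
  U = {p27, p29, p30}, X ∖ U = {p28} — both open, so U is clopen.
  U = {p27, p28, p29, p30}, X ∖ U = ∅ — both open, so U is clopen.
Nontrivial clopen(s) exist: e.g. {p27, p28, p29}. So (X, τ) is disconnected.
Compute connected components by grouping points that agree on all clopens:
  component: {p28}
  component: {p30}
  component: {p27, p29}


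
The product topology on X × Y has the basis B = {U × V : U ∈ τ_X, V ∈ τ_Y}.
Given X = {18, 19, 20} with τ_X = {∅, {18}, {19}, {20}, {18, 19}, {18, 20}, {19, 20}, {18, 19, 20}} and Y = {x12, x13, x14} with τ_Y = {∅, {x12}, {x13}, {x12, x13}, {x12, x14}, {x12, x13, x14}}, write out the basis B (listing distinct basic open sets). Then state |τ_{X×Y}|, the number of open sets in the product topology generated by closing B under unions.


Basis B = {∅ × ∅, {18} × {x12}, {18} × {x13}, {19} × {x12}, {19} × {x13}, {20} × {x12}, {20} × {x13}, {18} × {x12, x13}, {18} × {x12, x14}, {18, 19} × {x12}, {18, 20} × {x12}, {18, 19} × {x13}, {18, 20} × {x13}, {19} × {x12, x13}, {19} × {x12, x14}, {19, 20} × {x12}, {19, 20} × {x13}, {20} × {x12, x13}, {20} × {x12, x14}, {18} × {x12, x13, x14}, {18, 19, 20} × {x12}, {18, 19, 20} × {x13}, {19} × {x12, x13, x14}, {20} × {x12, x13, x14}, {18, 19} × {x12, x13}, {18, 20} × {x12, x13}, {18, 19} × {x12, x14}, {18, 20} × {x12, x14}, {19, 20} × {x12, x13}, {19, 20} × {x12, x14}, {18, 19} × {x12, x13, x14}, {18, 20} × {x12, x13, x14}, {18, 19, 20} × {x12, x13}, {18, 19, 20} × {x12, x14}, {19, 20} × {x12, x13, x14}, {18, 19, 20} × {x12, x13, x14}}; |τ_{X×Y}| = 216.

Enumerate products U × V with U ∈ τ_X, V ∈ τ_Y (deduplicated):
  ∅ × ∅ = {} (∅)
  {18} × {x12} = {(18,x12)}
  {18} × {x13} = {(18,x13)}
  {19} × {x12} = {(19,x12)}
  {19} × {x13} = {(19,x13)}
  {20} × {x12} = {(20,x12)}
  {20} × {x13} = {(20,x13)}
  {18} × {x12, x13} = {(18,x12), (18,x13)}
  {18} × {x12, x14} = {(18,x12), (18,x14)}
  {18, 19} × {x12} = {(18,x12), (19,x12)}
  {18, 20} × {x12} = {(18,x12), (20,x12)}
  {18, 19} × {x13} = {(18,x13), (19,x13)}
  {18, 20} × {x13} = {(18,x13), (20,x13)}
  {19} × {x12, x13} = {(19,x12), (19,x13)}
  {19} × {x12, x14} = {(19,x12), (19,x14)}
  {19, 20} × {x12} = {(19,x12), (20,x12)}
  {19, 20} × {x13} = {(19,x13), (20,x13)}
  {20} × {x12, x13} = {(20,x12), (20,x13)}
  {20} × {x12, x14} = {(20,x12), (20,x14)}
  {18} × {x12, x13, x14} = {(18,x12), (18,x13), (18,x14)}
  {18, 19, 20} × {x12} = {(18,x12), (19,x12), (20,x12)}
  {18, 19, 20} × {x13} = {(18,x13), (19,x13), (20,x13)}
  {19} × {x12, x13, x14} = {(19,x12), (19,x13), (19,x14)}
  {20} × {x12, x13, x14} = {(20,x12), (20,x13), (20,x14)}
  {18, 19} × {x12, x13} = {(18,x12), (18,x13), (19,x12), (19,x13)}
  {18, 20} × {x12, x13} = {(18,x12), (18,x13), (20,x12), (20,x13)}
  {18, 19} × {x12, x14} = {(18,x12), (18,x14), (19,x12), (19,x14)}
  {18, 20} × {x12, x14} = {(18,x12), (18,x14), (20,x12), (20,x14)}
  {19, 20} × {x12, x13} = {(19,x12), (19,x13), (20,x12), (20,x13)}
  {19, 20} × {x12, x14} = {(19,x12), (19,x14), (20,x12), (20,x14)}
  {18, 19} × {x12, x13, x14} = {(18,x12), (18,x13), (18,x14), (19,x12), (19,x13), (19,x14)}
  {18, 20} × {x12, x13, x14} = {(18,x12), (18,x13), (18,x14), (20,x12), (20,x13), (20,x14)}
  {18, 19, 20} × {x12, x13} = {(18,x12), (18,x13), (19,x12), (19,x13), (20,x12), (20,x13)}
  {18, 19, 20} × {x12, x14} = {(18,x12), (18,x14), (19,x12), (19,x14), (20,x12), (20,x14)}
  {19, 20} × {x12, x13, x14} = {(19,x12), (19,x13), (19,x14), (20,x12), (20,x13), (20,x14)}
  {18, 19, 20} × {x12, x13, x14} = {(18,x12), (18,x13), (18,x14), (19,x12), (19,x13), (19,x14), (20,x12), (20,x13), (20,x14)}
These 36 distinct sets form the basis B.
Close under arbitrary unions to get τ_{X×Y}; counting gives |τ_{X×Y}| = 216.


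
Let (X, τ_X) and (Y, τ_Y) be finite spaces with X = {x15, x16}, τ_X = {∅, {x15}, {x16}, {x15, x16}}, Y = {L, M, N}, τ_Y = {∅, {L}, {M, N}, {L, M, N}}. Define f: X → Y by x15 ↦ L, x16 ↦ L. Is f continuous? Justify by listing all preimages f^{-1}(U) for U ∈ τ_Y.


f IS continuous.

Compute f^{-1}(U) for each U ∈ τ_Y:
  U = ∅: f^{-1}(U) = ∅ ∈ τ_X ✓.
  U = {L}: f^{-1}(U) = {x15, x16} ∈ τ_X ✓.
  U = {M, N}: f^{-1}(U) = ∅ ∈ τ_X ✓.
  U = {L, M, N}: f^{-1}(U) = {x15, x16} ∈ τ_X ✓.
Every preimage lies in τ_X, so f IS continuous.


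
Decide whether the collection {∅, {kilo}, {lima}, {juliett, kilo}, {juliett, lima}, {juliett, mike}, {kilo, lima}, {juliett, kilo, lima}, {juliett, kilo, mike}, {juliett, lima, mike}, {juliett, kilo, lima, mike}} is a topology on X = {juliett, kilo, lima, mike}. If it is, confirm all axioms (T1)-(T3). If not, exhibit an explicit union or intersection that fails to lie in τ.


τ is NOT a topology on X.

Axiom (T1): ∅ ∈ τ? Yes; X ∈ τ? Yes.
Axiom (T2/T3): check pairwise unions and intersections of members of τ.
Counterexample for (T3): {juliett, kilo} ∩ {juliett, lima} = {juliett} ∉ τ. Therefore τ is NOT a topology.


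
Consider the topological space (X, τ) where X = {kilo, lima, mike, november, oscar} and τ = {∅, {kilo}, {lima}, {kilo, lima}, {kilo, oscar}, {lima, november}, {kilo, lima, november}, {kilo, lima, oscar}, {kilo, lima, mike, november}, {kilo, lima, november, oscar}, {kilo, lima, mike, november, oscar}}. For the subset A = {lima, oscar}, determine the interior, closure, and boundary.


int(A) = {lima}, cl(A) = {lima, mike, november, oscar}, ∂A = {mike, november, oscar}.

Closed sets in (X, τ) are complements of opens:
  closed(X, τ) = {∅, {mike}, {oscar}, {mike, november}, {mike, oscar}, {kilo, mike, oscar}, {lima, mike, november}, {mike, november, oscar}, {kilo, mike, november, oscar}, {lima, mike, november, oscar}, {kilo, lima, mike, november, oscar}}.
int(A) = ⋃ {U ∈ τ : U ⊆ A}. Opens contained in A: ∅, {lima}.
Taking the union of these: int(A) = {lima}.
cl(A) = ⋂ {C closed : A ⊆ C}. Closed sets containing A: {lima, mike, november, oscar}, {kilo, lima, mike, november, oscar}.
Intersecting these: cl(A) = {lima, mike, november, oscar}.
∂A = cl(A) ∖ int(A) = {lima, mike, november, oscar} ∖ {lima} = {mike, november, oscar}.


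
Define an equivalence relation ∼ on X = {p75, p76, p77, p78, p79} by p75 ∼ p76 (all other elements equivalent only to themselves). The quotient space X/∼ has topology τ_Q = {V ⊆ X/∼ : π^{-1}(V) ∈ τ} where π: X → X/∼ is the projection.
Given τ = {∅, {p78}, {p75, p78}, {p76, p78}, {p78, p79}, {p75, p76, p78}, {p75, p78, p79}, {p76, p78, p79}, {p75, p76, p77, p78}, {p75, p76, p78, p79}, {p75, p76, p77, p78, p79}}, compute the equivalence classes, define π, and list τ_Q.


X/∼ = {[p75=p76], [p77], [p78], [p79]}; |τ_Q| = 7.

Equivalence classes: [p75=p76], [p77], [p78], [p79].
Quotient map π: X → X/∼ sends p75 ↦ [p75=p76], p76 ↦ [p75=p76], p77 ↦ [p77], p78 ↦ [p78], p79 ↦ [p79].
For each subset V ⊆ X/∼, compute π^{-1}(V) ⊆ X and check whether π^{-1}(V) ∈ τ. V is open in τ_Q iff π^{-1}(V) ∈ τ.
  V = {}: π^{-1}(V) = ∅ ∈ τ ✓.
  V = {[p75=p76]}: π^{-1}(V) = {p75, p76} ∉ τ ✗.
  V = {[p77]}: π^{-1}(V) = {p77} ∉ τ ✗.
  V = {[p75=p76], [p77]}: π^{-1}(V) = {p75, p76, p77} ∉ τ ✗.
  V = {[p78]}: π^{-1}(V) = {p78} ∈ τ ✓.
  V = {[p75=p76], [p78]}: π^{-1}(V) = {p75, p76, p78} ∈ τ ✓.
  V = {[p77], [p78]}: π^{-1}(V) = {p77, p78} ∉ τ ✗.
  V = {[p75=p76], [p77], [p78]}: π^{-1}(V) = {p75, p76, p77, p78} ∈ τ ✓.
  V = {[p79]}: π^{-1}(V) = {p79} ∉ τ ✗.
  V = {[p75=p76], [p79]}: π^{-1}(V) = {p75, p76, p79} ∉ τ ✗.
  V = {[p77], [p79]}: π^{-1}(V) = {p77, p79} ∉ τ ✗.
  V = {[p75=p76], [p77], [p79]}: π^{-1}(V) = {p75, p76, p77, p79} ∉ τ ✗.
  V = {[p78], [p79]}: π^{-1}(V) = {p78, p79} ∈ τ ✓.
  V = {[p75=p76], [p78], [p79]}: π^{-1}(V) = {p75, p76, p78, p79} ∈ τ ✓.
  V = {[p77], [p78], [p79]}: π^{-1}(V) = {p77, p78, p79} ∉ τ ✗.
  V = {[p75=p76], [p77], [p78], [p79]}: π^{-1}(V) = {p75, p76, p77, p78, p79} ∈ τ ✓.
Open sets in the quotient: τ_Q = {{}, {[p78]}, {[p75=p76], [p78]}, {[p75=p76], [p77], [p78]}, {[p78], [p79]}, {[p75=p76], [p78], [p79]}, {[p75=p76], [p77], [p78], [p79]}} (7 elements).


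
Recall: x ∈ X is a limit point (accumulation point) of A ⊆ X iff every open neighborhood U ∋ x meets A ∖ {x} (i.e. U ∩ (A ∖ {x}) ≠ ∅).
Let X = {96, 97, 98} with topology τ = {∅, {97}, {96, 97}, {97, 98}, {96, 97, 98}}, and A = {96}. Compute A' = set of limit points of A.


A' = ∅

For each x ∈ X, list the open sets U ∈ τ with x ∈ U, then check whether U ∩ (A ∖ {x}) ≠ ∅ for every such U.
  x = 96: open {96, 97} ∋ x has {96, 97} ∩ (A ∖ {96}) = ∅, so x is NOT a limit point.
  x = 97: open {97} ∋ x has {97} ∩ (A ∖ {97}) = ∅, so x is NOT a limit point.
  x = 98: open {97, 98} ∋ x has {97, 98} ∩ (A ∖ {98}) = ∅, so x is NOT a limit point.
Collecting: A' = ∅.


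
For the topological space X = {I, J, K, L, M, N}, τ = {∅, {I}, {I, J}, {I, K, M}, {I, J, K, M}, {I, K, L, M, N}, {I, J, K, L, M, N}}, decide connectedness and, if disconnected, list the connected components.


(X, τ) is connected.

Find clopen sets (U ∈ τ with X ∖ U ∈ τ):
  U = ∅, X ∖ U = {I, J, K, L, M, N} — both open, so U is clopen.
  U = {I, J, K, L, M, N}, X ∖ U = ∅ — both open, so U is clopen.
Only trivial clopens (∅ and X) exist, so (X, τ) is connected.
Compute connected components by grouping points that agree on all clopens:
  component: {I, J, K, L, M, N}


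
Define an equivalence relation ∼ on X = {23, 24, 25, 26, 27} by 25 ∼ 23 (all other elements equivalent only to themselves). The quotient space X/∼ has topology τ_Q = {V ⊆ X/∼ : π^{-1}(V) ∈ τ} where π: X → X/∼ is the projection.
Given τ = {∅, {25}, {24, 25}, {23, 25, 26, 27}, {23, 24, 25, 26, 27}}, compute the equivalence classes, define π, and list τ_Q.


X/∼ = {[23=25], [24], [26], [27]}; |τ_Q| = 3.

Equivalence classes: [23=25], [24], [26], [27].
Quotient map π: X → X/∼ sends 23 ↦ [23=25], 24 ↦ [24], 25 ↦ [23=25], 26 ↦ [26], 27 ↦ [27].
For each subset V ⊆ X/∼, compute π^{-1}(V) ⊆ X and check whether π^{-1}(V) ∈ τ. V is open in τ_Q iff π^{-1}(V) ∈ τ.
  V = {}: π^{-1}(V) = ∅ ∈ τ ✓.
  V = {[23=25]}: π^{-1}(V) = {23, 25} ∉ τ ✗.
  V = {[24]}: π^{-1}(V) = {24} ∉ τ ✗.
  V = {[23=25], [24]}: π^{-1}(V) = {23, 24, 25} ∉ τ ✗.
  V = {[26]}: π^{-1}(V) = {26} ∉ τ ✗.
  V = {[23=25], [26]}: π^{-1}(V) = {23, 25, 26} ∉ τ ✗.
  V = {[24], [26]}: π^{-1}(V) = {24, 26} ∉ τ ✗.
  V = {[23=25], [24], [26]}: π^{-1}(V) = {23, 24, 25, 26} ∉ τ ✗.
  V = {[27]}: π^{-1}(V) = {27} ∉ τ ✗.
  V = {[23=25], [27]}: π^{-1}(V) = {23, 25, 27} ∉ τ ✗.
  V = {[24], [27]}: π^{-1}(V) = {24, 27} ∉ τ ✗.
  V = {[23=25], [24], [27]}: π^{-1}(V) = {23, 24, 25, 27} ∉ τ ✗.
  V = {[26], [27]}: π^{-1}(V) = {26, 27} ∉ τ ✗.
  V = {[23=25], [26], [27]}: π^{-1}(V) = {23, 25, 26, 27} ∈ τ ✓.
  V = {[24], [26], [27]}: π^{-1}(V) = {24, 26, 27} ∉ τ ✗.
  V = {[23=25], [24], [26], [27]}: π^{-1}(V) = {23, 24, 25, 26, 27} ∈ τ ✓.
Open sets in the quotient: τ_Q = {{}, {[23=25], [26], [27]}, {[23=25], [24], [26], [27]}} (3 elements).


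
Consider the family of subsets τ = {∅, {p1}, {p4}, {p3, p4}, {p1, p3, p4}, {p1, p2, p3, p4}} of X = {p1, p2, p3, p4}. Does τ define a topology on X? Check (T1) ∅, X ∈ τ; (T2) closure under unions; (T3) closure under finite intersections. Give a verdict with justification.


τ is NOT a topology on X.

Axiom (T1): ∅ ∈ τ? Yes; X ∈ τ? Yes.
Axiom (T2/T3): check pairwise unions and intersections of members of τ.
Counterexample for (T2): {p1} ∪ {p4} = {p1, p4} ∉ τ. Therefore τ is NOT a topology.


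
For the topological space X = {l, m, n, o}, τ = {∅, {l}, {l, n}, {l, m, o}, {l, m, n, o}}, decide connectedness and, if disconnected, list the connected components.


(X, τ) is connected.

Find clopen sets (U ∈ τ with X ∖ U ∈ τ):
  U = ∅, X ∖ U = {l, m, n, o} — both open, so U is clopen.
  U = {l, m, n, o}, X ∖ U = ∅ — both open, so U is clopen.
Only trivial clopens (∅ and X) exist, so (X, τ) is connected.
Compute connected components by grouping points that agree on all clopens:
  component: {l, m, n, o}


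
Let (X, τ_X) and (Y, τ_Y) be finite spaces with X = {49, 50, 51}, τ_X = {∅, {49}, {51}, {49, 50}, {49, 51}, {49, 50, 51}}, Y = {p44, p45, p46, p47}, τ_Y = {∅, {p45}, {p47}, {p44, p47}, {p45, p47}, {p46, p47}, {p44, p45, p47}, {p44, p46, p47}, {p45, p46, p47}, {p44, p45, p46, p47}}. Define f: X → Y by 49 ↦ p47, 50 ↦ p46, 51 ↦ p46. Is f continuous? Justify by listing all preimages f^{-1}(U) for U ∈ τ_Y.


f IS continuous.

Compute f^{-1}(U) for each U ∈ τ_Y:
  U = ∅: f^{-1}(U) = ∅ ∈ τ_X ✓.
  U = {p45}: f^{-1}(U) = ∅ ∈ τ_X ✓.
  U = {p47}: f^{-1}(U) = {49} ∈ τ_X ✓.
  U = {p44, p47}: f^{-1}(U) = {49} ∈ τ_X ✓.
  U = {p45, p47}: f^{-1}(U) = {49} ∈ τ_X ✓.
  U = {p46, p47}: f^{-1}(U) = {49, 50, 51} ∈ τ_X ✓.
  U = {p44, p45, p47}: f^{-1}(U) = {49} ∈ τ_X ✓.
  U = {p44, p46, p47}: f^{-1}(U) = {49, 50, 51} ∈ τ_X ✓.
  U = {p45, p46, p47}: f^{-1}(U) = {49, 50, 51} ∈ τ_X ✓.
  U = {p44, p45, p46, p47}: f^{-1}(U) = {49, 50, 51} ∈ τ_X ✓.
Every preimage lies in τ_X, so f IS continuous.


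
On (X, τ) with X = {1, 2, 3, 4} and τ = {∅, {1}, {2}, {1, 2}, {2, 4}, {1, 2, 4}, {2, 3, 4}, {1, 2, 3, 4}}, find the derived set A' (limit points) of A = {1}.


A' = ∅

For each x ∈ X, list the open sets U ∈ τ with x ∈ U, then check whether U ∩ (A ∖ {x}) ≠ ∅ for every such U.
  x = 1: open {1} ∋ x has {1} ∩ (A ∖ {1}) = ∅, so x is NOT a limit point.
  x = 2: open {2} ∋ x has {2} ∩ (A ∖ {2}) = ∅, so x is NOT a limit point.
  x = 3: open {2, 3, 4} ∋ x has {2, 3, 4} ∩ (A ∖ {3}) = ∅, so x is NOT a limit point.
  x = 4: open {2, 4} ∋ x has {2, 4} ∩ (A ∖ {4}) = ∅, so x is NOT a limit point.
Collecting: A' = ∅.


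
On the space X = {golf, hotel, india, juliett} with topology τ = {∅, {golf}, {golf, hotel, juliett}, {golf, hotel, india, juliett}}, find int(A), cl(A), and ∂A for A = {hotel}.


int(A) = ∅, cl(A) = {hotel, india, juliett}, ∂A = {hotel, india, juliett}.

Closed sets in (X, τ) are complements of opens:
  closed(X, τ) = {∅, {india}, {hotel, india, juliett}, {golf, hotel, india, juliett}}.
int(A) = ⋃ {U ∈ τ : U ⊆ A}. Opens contained in A: ∅.
Taking the union of these: int(A) = ∅.
cl(A) = ⋂ {C closed : A ⊆ C}. Closed sets containing A: {hotel, india, juliett}, {golf, hotel, india, juliett}.
Intersecting these: cl(A) = {hotel, india, juliett}.
∂A = cl(A) ∖ int(A) = {hotel, india, juliett} ∖ ∅ = {hotel, india, juliett}.


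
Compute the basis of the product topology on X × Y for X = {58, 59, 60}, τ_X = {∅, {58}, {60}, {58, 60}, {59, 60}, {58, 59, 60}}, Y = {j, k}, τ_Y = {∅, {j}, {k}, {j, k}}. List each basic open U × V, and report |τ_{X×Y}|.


Basis B = {∅ × ∅, {58} × {j}, {58} × {k}, {60} × {j}, {60} × {k}, {58} × {j, k}, {58, 60} × {j}, {58, 60} × {k}, {59, 60} × {j}, {59, 60} × {k}, {60} × {j, k}, {58, 59, 60} × {j}, {58, 59, 60} × {k}, {58, 60} × {j, k}, {59, 60} × {j, k}, {58, 59, 60} × {j, k}}; |τ_{X×Y}| = 36.

Enumerate products U × V with U ∈ τ_X, V ∈ τ_Y (deduplicated):
  ∅ × ∅ = {} (∅)
  {58} × {j} = {(58,j)}
  {58} × {k} = {(58,k)}
  {60} × {j} = {(60,j)}
  {60} × {k} = {(60,k)}
  {58} × {j, k} = {(58,j), (58,k)}
  {58, 60} × {j} = {(58,j), (60,j)}
  {58, 60} × {k} = {(58,k), (60,k)}
  {59, 60} × {j} = {(59,j), (60,j)}
  {59, 60} × {k} = {(59,k), (60,k)}
  {60} × {j, k} = {(60,j), (60,k)}
  {58, 59, 60} × {j} = {(58,j), (59,j), (60,j)}
  {58, 59, 60} × {k} = {(58,k), (59,k), (60,k)}
  {58, 60} × {j, k} = {(58,j), (58,k), (60,j), (60,k)}
  {59, 60} × {j, k} = {(59,j), (59,k), (60,j), (60,k)}
  {58, 59, 60} × {j, k} = {(58,j), (58,k), (59,j), (59,k), (60,j), (60,k)}
These 16 distinct sets form the basis B.
Close under arbitrary unions to get τ_{X×Y}; counting gives |τ_{X×Y}| = 36.
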